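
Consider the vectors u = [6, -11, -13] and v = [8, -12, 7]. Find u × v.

i: (-11)·7 - (-13)·(-12) = -77 - 156 = -233
j: (-13)·8 - 6·7 = -104 - 42 = -146
k: 6·(-12) - (-11)·8 = -72 - (-88) = 16
u × v = (-233, -146, 16)

(-233, -146, 16)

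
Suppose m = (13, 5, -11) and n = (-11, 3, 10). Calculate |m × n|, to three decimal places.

i: 5·10 - (-11)·3 = 50 - (-33) = 83
j: (-11)·(-11) - 13·10 = 121 - 130 = -9
k: 13·3 - 5·(-11) = 39 - (-55) = 94
m × n = (83, -9, 94)
|m × n| = √(83² + (-9)² + 94²) = √15806 ≈ 125.7219

125.722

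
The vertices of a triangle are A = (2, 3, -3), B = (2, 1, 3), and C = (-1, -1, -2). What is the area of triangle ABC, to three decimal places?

14.526

AB = (0, -2, 6),  AC = (-3, -4, 1)
i: (-2)·1 - 6·(-4) = -2 - (-24) = 22
j: 6·(-3) - 0·1 = -18 - 0 = -18
k: 0·(-4) - (-2)·(-3) = 0 - 6 = -6
AB × AC = (22, -18, -6)
|AB × AC| = √844 ≈ 29.0517
area = ½ · 29.0517 ≈ 14.526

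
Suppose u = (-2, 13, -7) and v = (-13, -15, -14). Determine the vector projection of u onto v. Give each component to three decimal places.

u · v = (-2)·(-13) + 13·(-15) + (-7)·(-14) = 26 - 195 + 98 = -71
|v|² = 169 + 225 + 196 = 590
proj_v u = (-71/590) · (-13, -15, -14) ≈ (1.564, 1.805, 1.685)

(1.564, 1.805, 1.685)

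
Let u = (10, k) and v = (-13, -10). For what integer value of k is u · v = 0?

-13

u · v = 10·(-13) + k·(-10) = -130 - 10k
Set equal to 0: -10k = 130, so k = -13.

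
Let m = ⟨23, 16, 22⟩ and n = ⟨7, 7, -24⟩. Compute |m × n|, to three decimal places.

i: 16·(-24) - 22·7 = -384 - 154 = -538
j: 22·7 - 23·(-24) = 154 - (-552) = 706
k: 23·7 - 16·7 = 161 - 112 = 49
m × n = (-538, 706, 49)
|m × n| = √((-538)² + 706² + 49²) = √790281 ≈ 888.9775

888.978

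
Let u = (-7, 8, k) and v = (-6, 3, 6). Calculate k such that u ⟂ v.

u · v = (-7)·(-6) + 8·3 + k·6 = 66 + 6k
Set equal to 0: 6k = -66, so k = -11.

-11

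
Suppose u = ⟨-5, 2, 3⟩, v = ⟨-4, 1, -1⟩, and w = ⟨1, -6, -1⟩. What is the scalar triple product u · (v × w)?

v × w:
i: 1·(-1) - (-1)·(-6) = -1 - 6 = -7
j: (-1)·1 - (-4)·(-1) = -1 - 4 = -5
k: (-4)·(-6) - 1·1 = 24 - 1 = 23
v × w = (-7, -5, 23)
u · (v × w) = (-5)·(-7) + 2·(-5) + 3·23 = 35 - 10 + 69 = 94

94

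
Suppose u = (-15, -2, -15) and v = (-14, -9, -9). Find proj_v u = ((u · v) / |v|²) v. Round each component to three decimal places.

(-14.196, -9.126, -9.126)

u · v = (-15)·(-14) + (-2)·(-9) + (-15)·(-9) = 210 + 18 + 135 = 363
|v|² = 196 + 81 + 81 = 358
proj_v u = (363/358) · (-14, -9, -9) ≈ (-14.196, -9.126, -9.126)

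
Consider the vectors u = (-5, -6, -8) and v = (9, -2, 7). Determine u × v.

(-58, -37, 64)

i: (-6)·7 - (-8)·(-2) = -42 - 16 = -58
j: (-8)·9 - (-5)·7 = -72 - (-35) = -37
k: (-5)·(-2) - (-6)·9 = 10 - (-54) = 64
u × v = (-58, -37, 64)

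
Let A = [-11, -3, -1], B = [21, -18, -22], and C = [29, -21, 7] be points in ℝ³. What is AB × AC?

AB = (32, -15, -21)
AC = (40, -18, 8)
i: (-15)·8 - (-21)·(-18) = -120 - 378 = -498
j: (-21)·40 - 32·8 = -840 - 256 = -1096
k: 32·(-18) - (-15)·40 = -576 - (-600) = 24
AB × AC = (-498, -1096, 24)

(-498, -1096, 24)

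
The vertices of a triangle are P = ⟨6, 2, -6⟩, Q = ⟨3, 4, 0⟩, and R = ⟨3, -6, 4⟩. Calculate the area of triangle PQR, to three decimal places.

37.643

PQ = (-3, 2, 6),  PR = (-3, -8, 10)
i: 2·10 - 6·(-8) = 20 - (-48) = 68
j: 6·(-3) - (-3)·10 = -18 - (-30) = 12
k: (-3)·(-8) - 2·(-3) = 24 - (-6) = 30
PQ × PR = (68, 12, 30)
|PQ × PR| = √5668 ≈ 75.2861
area = ½ · 75.2861 ≈ 37.643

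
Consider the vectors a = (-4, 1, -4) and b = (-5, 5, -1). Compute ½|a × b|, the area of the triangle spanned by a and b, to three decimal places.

14.509

i: 1·(-1) - (-4)·5 = -1 - (-20) = 19
j: (-4)·(-5) - (-4)·(-1) = 20 - 4 = 16
k: (-4)·5 - 1·(-5) = -20 - (-5) = -15
a × b = (19, 16, -15)
|a × b| = √(19² + 16² + (-15)²) = √842 ≈ 29.0172
area = ½ · 29.0172 ≈ 14.509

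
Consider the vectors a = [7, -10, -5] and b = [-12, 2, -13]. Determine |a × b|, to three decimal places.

231.597

i: (-10)·(-13) - (-5)·2 = 130 - (-10) = 140
j: (-5)·(-12) - 7·(-13) = 60 - (-91) = 151
k: 7·2 - (-10)·(-12) = 14 - 120 = -106
a × b = (140, 151, -106)
|a × b| = √(140² + 151² + (-106)²) = √53637 ≈ 231.5966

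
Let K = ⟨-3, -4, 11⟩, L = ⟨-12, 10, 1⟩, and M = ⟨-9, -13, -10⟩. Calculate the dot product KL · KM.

138

KL = L − K = (-9, 14, -10)
KM = M − K = (-6, -9, -21)
KL · KM = (-9)·(-6) + 14·(-9) + (-10)·(-21) = 54 - 126 + 210 = 138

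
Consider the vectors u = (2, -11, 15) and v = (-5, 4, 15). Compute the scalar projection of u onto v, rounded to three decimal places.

10.485

u · v = 2·(-5) + (-11)·4 + 15·15 = -10 - 44 + 225 = 171
|v| = √(25 + 16 + 225) = √266 ≈ 16.3095
comp_v u = 171 / √266 ≈ 10.485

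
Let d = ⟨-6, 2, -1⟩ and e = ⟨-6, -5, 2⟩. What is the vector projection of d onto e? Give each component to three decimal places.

(-2.215, -1.846, 0.738)

d · e = (-6)·(-6) + 2·(-5) + (-1)·2 = 36 - 10 - 2 = 24
|e|² = 36 + 25 + 4 = 65
proj_e d = (24/65) · (-6, -5, 2) ≈ (-2.215, -1.846, 0.738)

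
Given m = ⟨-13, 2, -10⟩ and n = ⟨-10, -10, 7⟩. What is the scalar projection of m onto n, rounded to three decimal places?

m · n = (-13)·(-10) + 2·(-10) + (-10)·7 = 130 - 20 - 70 = 40
|n| = √(100 + 100 + 49) = √249 ≈ 15.7797
comp_n m = 40 / √249 ≈ 2.535

2.535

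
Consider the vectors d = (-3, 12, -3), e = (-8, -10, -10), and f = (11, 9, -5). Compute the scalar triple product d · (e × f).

e × f:
i: (-10)·(-5) - (-10)·9 = 50 - (-90) = 140
j: (-10)·11 - (-8)·(-5) = -110 - 40 = -150
k: (-8)·9 - (-10)·11 = -72 - (-110) = 38
e × f = (140, -150, 38)
d · (e × f) = (-3)·140 + 12·(-150) + (-3)·38 = -420 - 1800 - 114 = -2334

-2334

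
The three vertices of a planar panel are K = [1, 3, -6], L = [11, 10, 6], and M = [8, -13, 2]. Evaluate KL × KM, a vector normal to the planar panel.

KL = (10, 7, 12)
KM = (7, -16, 8)
i: 7·8 - 12·(-16) = 56 - (-192) = 248
j: 12·7 - 10·8 = 84 - 80 = 4
k: 10·(-16) - 7·7 = -160 - 49 = -209
KL × KM = (248, 4, -209)

(248, 4, -209)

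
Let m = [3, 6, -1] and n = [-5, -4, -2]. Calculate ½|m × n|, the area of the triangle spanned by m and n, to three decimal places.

i: 6·(-2) - (-1)·(-4) = -12 - 4 = -16
j: (-1)·(-5) - 3·(-2) = 5 - (-6) = 11
k: 3·(-4) - 6·(-5) = -12 - (-30) = 18
m × n = (-16, 11, 18)
|m × n| = √((-16)² + 11² + 18²) = √701 ≈ 26.4764
area = ½ · 26.4764 ≈ 13.238

13.238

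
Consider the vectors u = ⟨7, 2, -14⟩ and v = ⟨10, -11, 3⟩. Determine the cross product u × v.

(-148, -161, -97)

i: 2·3 - (-14)·(-11) = 6 - 154 = -148
j: (-14)·10 - 7·3 = -140 - 21 = -161
k: 7·(-11) - 2·10 = -77 - 20 = -97
u × v = (-148, -161, -97)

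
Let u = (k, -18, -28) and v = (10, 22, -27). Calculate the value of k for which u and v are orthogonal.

u · v = k·10 + (-18)·22 + (-28)·(-27) = 360 + 10k
Set equal to 0: 10k = -360, so k = -36.

-36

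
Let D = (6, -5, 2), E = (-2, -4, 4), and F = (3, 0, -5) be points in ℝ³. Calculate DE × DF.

(-17, -62, -37)

DE = (-8, 1, 2)
DF = (-3, 5, -7)
i: 1·(-7) - 2·5 = -7 - 10 = -17
j: 2·(-3) - (-8)·(-7) = -6 - 56 = -62
k: (-8)·5 - 1·(-3) = -40 - (-3) = -37
DE × DF = (-17, -62, -37)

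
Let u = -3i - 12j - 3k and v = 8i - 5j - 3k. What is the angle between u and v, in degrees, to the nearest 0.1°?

69.1

u · v = (-3)·8 + (-12)·(-5) + (-3)·(-3) = -24 + 60 + 9 = 45
|u|² = 9 + 144 + 9 = 162,  |u| = √162 ≈ 12.727922
|v|² = 64 + 25 + 9 = 98,  |v| = √98 ≈ 9.899495
cos θ = 45 / (12.727922 · 9.899495) ≈ 0.35714
θ = arccos(0.35714) ≈ 69.1°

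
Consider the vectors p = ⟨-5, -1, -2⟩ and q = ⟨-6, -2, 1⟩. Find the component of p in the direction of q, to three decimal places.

p · q = (-5)·(-6) + (-1)·(-2) + (-2)·1 = 30 + 2 - 2 = 30
|q| = √(36 + 4 + 1) = √41 ≈ 6.4031
comp_q p = 30 / √41 ≈ 4.685

4.685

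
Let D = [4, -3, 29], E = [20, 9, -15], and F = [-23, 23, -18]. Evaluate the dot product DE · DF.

1948

DE = E − D = (16, 12, -44)
DF = F − D = (-27, 26, -47)
DE · DF = 16·(-27) + 12·26 + (-44)·(-47) = -432 + 312 + 2068 = 1948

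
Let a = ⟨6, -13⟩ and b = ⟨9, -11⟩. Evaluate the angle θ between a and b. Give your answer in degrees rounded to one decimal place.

14.5

a · b = 6·9 + (-13)·(-11) = 54 + 143 = 197
|a|² = 36 + 169 = 205,  |a| = √205 ≈ 14.317821
|b|² = 81 + 121 = 202,  |b| = √202 ≈ 14.212670
cos θ = 197 / (14.317821 · 14.212670) ≈ 0.96809
θ = arccos(0.96809) ≈ 14.5°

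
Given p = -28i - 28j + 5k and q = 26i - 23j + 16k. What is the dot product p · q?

p · q = (-28)·26 + (-28)·(-23) + 5·16 = -728 + 644 + 80 = -4

-4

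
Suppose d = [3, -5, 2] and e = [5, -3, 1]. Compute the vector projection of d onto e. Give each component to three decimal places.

(4.571, -2.743, 0.914)

d · e = 3·5 + (-5)·(-3) + 2·1 = 15 + 15 + 2 = 32
|e|² = 25 + 9 + 1 = 35
proj_e d = (32/35) · (5, -3, 1) ≈ (4.571, -2.743, 0.914)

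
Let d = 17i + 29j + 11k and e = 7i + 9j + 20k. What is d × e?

(481, -263, -50)

i: 29·20 - 11·9 = 580 - 99 = 481
j: 11·7 - 17·20 = 77 - 340 = -263
k: 17·9 - 29·7 = 153 - 203 = -50
d × e = (481, -263, -50)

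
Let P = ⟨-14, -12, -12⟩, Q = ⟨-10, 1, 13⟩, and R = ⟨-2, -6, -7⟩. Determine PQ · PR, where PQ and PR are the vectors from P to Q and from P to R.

PQ = Q − P = (4, 13, 25)
PR = R − P = (12, 6, 5)
PQ · PR = 4·12 + 13·6 + 25·5 = 48 + 78 + 125 = 251

251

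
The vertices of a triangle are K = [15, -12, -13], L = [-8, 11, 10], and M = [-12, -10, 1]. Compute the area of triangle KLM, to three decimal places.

352.208

KL = (-23, 23, 23),  KM = (-27, 2, 14)
i: 23·14 - 23·2 = 322 - 46 = 276
j: 23·(-27) - (-23)·14 = -621 - (-322) = -299
k: (-23)·2 - 23·(-27) = -46 - (-621) = 575
KL × KM = (276, -299, 575)
|KL × KM| = √496202 ≈ 704.4161
area = ½ · 704.4161 ≈ 352.208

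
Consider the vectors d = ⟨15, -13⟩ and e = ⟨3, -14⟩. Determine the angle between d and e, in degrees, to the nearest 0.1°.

37.0

d · e = 15·3 + (-13)·(-14) = 45 + 182 = 227
|d|² = 225 + 169 = 394,  |d| = √394 ≈ 19.849433
|e|² = 9 + 196 = 205,  |e| = √205 ≈ 14.317821
cos θ = 227 / (19.849433 · 14.317821) ≈ 0.79873
θ = arccos(0.79873) ≈ 37.0°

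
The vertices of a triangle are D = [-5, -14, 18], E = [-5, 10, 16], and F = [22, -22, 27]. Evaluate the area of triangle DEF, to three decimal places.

340.154

DE = (0, 24, -2),  DF = (27, -8, 9)
i: 24·9 - (-2)·(-8) = 216 - 16 = 200
j: (-2)·27 - 0·9 = -54 - 0 = -54
k: 0·(-8) - 24·27 = 0 - 648 = -648
DE × DF = (200, -54, -648)
|DE × DF| = √462820 ≈ 680.3088
area = ½ · 680.3088 ≈ 340.154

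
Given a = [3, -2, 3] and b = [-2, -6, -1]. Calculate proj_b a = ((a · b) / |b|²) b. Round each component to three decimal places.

(-0.146, -0.439, -0.073)

a · b = 3·(-2) + (-2)·(-6) + 3·(-1) = -6 + 12 - 3 = 3
|b|² = 4 + 36 + 1 = 41
proj_b a = (3/41) · (-2, -6, -1) ≈ (-0.146, -0.439, -0.073)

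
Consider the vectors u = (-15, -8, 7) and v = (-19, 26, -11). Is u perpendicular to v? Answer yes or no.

u · v = (-15)·(-19) + (-8)·26 + 7·(-11) = 285 - 208 - 77 = 0
Zero, so the vectors are orthogonal.

yes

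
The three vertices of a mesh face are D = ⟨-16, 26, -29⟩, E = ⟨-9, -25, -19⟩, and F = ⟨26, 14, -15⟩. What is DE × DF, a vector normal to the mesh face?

(-594, 322, 2058)

DE = (7, -51, 10)
DF = (42, -12, 14)
i: (-51)·14 - 10·(-12) = -714 - (-120) = -594
j: 10·42 - 7·14 = 420 - 98 = 322
k: 7·(-12) - (-51)·42 = -84 - (-2142) = 2058
DE × DF = (-594, 322, 2058)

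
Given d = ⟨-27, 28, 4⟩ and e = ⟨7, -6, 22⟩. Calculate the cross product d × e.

i: 28·22 - 4·(-6) = 616 - (-24) = 640
j: 4·7 - (-27)·22 = 28 - (-594) = 622
k: (-27)·(-6) - 28·7 = 162 - 196 = -34
d × e = (640, 622, -34)

(640, 622, -34)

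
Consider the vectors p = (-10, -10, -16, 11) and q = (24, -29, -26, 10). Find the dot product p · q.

576

p · q = (-10)·24 + (-10)·(-29) + (-16)·(-26) + 11·10 = -240 + 290 + 416 + 110 = 576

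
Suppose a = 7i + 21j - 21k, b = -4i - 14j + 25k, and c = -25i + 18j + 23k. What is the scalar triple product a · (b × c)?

-7735

b × c:
i: (-14)·23 - 25·18 = -322 - 450 = -772
j: 25·(-25) - (-4)·23 = -625 - (-92) = -533
k: (-4)·18 - (-14)·(-25) = -72 - 350 = -422
b × c = (-772, -533, -422)
a · (b × c) = 7·(-772) + 21·(-533) + (-21)·(-422) = -5404 - 11193 + 8862 = -7735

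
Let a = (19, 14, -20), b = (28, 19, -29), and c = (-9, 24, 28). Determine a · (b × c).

-850

b × c:
i: 19·28 - (-29)·24 = 532 - (-696) = 1228
j: (-29)·(-9) - 28·28 = 261 - 784 = -523
k: 28·24 - 19·(-9) = 672 - (-171) = 843
b × c = (1228, -523, 843)
a · (b × c) = 19·1228 + 14·(-523) + (-20)·843 = 23332 - 7322 - 16860 = -850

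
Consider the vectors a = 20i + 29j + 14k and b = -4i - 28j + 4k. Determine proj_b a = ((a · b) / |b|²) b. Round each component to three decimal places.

(4.098, 28.686, -4.098)

a · b = 20·(-4) + 29·(-28) + 14·4 = -80 - 812 + 56 = -836
|b|² = 16 + 784 + 16 = 816
proj_b a = (-836/816) · (-4, -28, 4) ≈ (4.098, 28.686, -4.098)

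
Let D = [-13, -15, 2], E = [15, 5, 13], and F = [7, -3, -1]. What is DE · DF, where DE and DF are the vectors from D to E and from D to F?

767

DE = E − D = (28, 20, 11)
DF = F − D = (20, 12, -3)
DE · DF = 28·20 + 20·12 + 11·(-3) = 560 + 240 - 33 = 767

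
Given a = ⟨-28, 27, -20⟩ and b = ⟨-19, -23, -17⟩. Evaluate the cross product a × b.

(-919, -96, 1157)

i: 27·(-17) - (-20)·(-23) = -459 - 460 = -919
j: (-20)·(-19) - (-28)·(-17) = 380 - 476 = -96
k: (-28)·(-23) - 27·(-19) = 644 - (-513) = 1157
a × b = (-919, -96, 1157)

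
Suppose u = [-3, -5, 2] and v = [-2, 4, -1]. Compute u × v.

i: (-5)·(-1) - 2·4 = 5 - 8 = -3
j: 2·(-2) - (-3)·(-1) = -4 - 3 = -7
k: (-3)·4 - (-5)·(-2) = -12 - 10 = -22
u × v = (-3, -7, -22)

(-3, -7, -22)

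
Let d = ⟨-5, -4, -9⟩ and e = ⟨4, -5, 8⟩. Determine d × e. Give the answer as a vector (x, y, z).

(-77, 4, 41)

i: (-4)·8 - (-9)·(-5) = -32 - 45 = -77
j: (-9)·4 - (-5)·8 = -36 - (-40) = 4
k: (-5)·(-5) - (-4)·4 = 25 - (-16) = 41
d × e = (-77, 4, 41)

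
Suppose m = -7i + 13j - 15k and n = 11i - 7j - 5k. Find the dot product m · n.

m · n = (-7)·11 + 13·(-7) + (-15)·(-5) = -77 - 91 + 75 = -93

-93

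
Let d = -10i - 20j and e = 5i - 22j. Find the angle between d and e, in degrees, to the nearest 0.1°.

39.4

d · e = (-10)·5 + (-20)·(-22) = -50 + 440 = 390
|d|² = 100 + 400 = 500,  |d| = √500 ≈ 22.360680
|e|² = 25 + 484 = 509,  |e| = √509 ≈ 22.561028
cos θ = 390 / (22.360680 · 22.561028) ≈ 0.77307
θ = arccos(0.77307) ≈ 39.4°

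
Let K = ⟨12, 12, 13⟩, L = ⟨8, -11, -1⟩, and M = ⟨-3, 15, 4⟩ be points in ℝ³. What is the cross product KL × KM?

KL = (-4, -23, -14)
KM = (-15, 3, -9)
i: (-23)·(-9) - (-14)·3 = 207 - (-42) = 249
j: (-14)·(-15) - (-4)·(-9) = 210 - 36 = 174
k: (-4)·3 - (-23)·(-15) = -12 - 345 = -357
KL × KM = (249, 174, -357)

(249, 174, -357)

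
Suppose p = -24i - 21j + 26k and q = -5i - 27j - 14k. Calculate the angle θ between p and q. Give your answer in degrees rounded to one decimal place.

75.2

p · q = (-24)·(-5) + (-21)·(-27) + 26·(-14) = 120 + 567 - 364 = 323
|p|² = 576 + 441 + 676 = 1693,  |p| = √1693 ≈ 41.146081
|q|² = 25 + 729 + 196 = 950,  |q| = √950 ≈ 30.822070
cos θ = 323 / (41.146081 · 30.822070) ≈ 0.25469
θ = arccos(0.25469) ≈ 75.2°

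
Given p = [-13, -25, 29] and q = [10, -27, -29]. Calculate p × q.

(1508, -87, 601)

i: (-25)·(-29) - 29·(-27) = 725 - (-783) = 1508
j: 29·10 - (-13)·(-29) = 290 - 377 = -87
k: (-13)·(-27) - (-25)·10 = 351 - (-250) = 601
p × q = (1508, -87, 601)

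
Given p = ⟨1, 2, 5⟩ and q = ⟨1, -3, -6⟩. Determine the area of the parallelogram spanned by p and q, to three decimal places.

i: 2·(-6) - 5·(-3) = -12 - (-15) = 3
j: 5·1 - 1·(-6) = 5 - (-6) = 11
k: 1·(-3) - 2·1 = -3 - 2 = -5
p × q = (3, 11, -5)
|p × q| = √(3² + 11² + (-5)²) = √155 ≈ 12.4499

12.450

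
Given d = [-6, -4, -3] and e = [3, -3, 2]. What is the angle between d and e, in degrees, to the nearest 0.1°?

109.1

d · e = (-6)·3 + (-4)·(-3) + (-3)·2 = -18 + 12 - 6 = -12
|d|² = 36 + 16 + 9 = 61,  |d| = √61 ≈ 7.810250
|e|² = 9 + 9 + 4 = 22,  |e| = √22 ≈ 4.690416
cos θ = -12 / (7.810250 · 4.690416) ≈ -0.32757
θ = arccos(-0.32757) ≈ 109.1°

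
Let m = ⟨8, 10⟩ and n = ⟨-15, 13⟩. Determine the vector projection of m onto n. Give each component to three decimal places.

m · n = 8·(-15) + 10·13 = -120 + 130 = 10
|n|² = 225 + 169 = 394
proj_n m = (10/394) · (-15, 13) ≈ (-0.381, 0.330)

(-0.381, 0.330)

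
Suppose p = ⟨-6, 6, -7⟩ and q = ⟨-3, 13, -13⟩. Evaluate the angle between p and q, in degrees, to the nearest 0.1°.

p · q = (-6)·(-3) + 6·13 + (-7)·(-13) = 18 + 78 + 91 = 187
|p|² = 36 + 36 + 49 = 121,  |p| = √121 ≈ 11.000000
|q|² = 9 + 169 + 169 = 347,  |q| = √347 ≈ 18.627936
cos θ = 187 / (11.000000 · 18.627936) ≈ 0.91261
θ = arccos(0.91261) ≈ 24.1°

24.1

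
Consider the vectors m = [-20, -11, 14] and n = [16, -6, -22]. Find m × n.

i: (-11)·(-22) - 14·(-6) = 242 - (-84) = 326
j: 14·16 - (-20)·(-22) = 224 - 440 = -216
k: (-20)·(-6) - (-11)·16 = 120 - (-176) = 296
m × n = (326, -216, 296)

(326, -216, 296)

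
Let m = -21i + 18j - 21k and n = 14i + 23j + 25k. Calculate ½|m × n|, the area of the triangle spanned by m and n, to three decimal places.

604.995

i: 18·25 - (-21)·23 = 450 - (-483) = 933
j: (-21)·14 - (-21)·25 = -294 - (-525) = 231
k: (-21)·23 - 18·14 = -483 - 252 = -735
m × n = (933, 231, -735)
|m × n| = √(933² + 231² + (-735)²) = √1464075 ≈ 1209.9897
area = ½ · 1209.9897 ≈ 604.995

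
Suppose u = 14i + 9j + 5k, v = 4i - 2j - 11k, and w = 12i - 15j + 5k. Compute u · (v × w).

v × w:
i: (-2)·5 - (-11)·(-15) = -10 - 165 = -175
j: (-11)·12 - 4·5 = -132 - 20 = -152
k: 4·(-15) - (-2)·12 = -60 - (-24) = -36
v × w = (-175, -152, -36)
u · (v × w) = 14·(-175) + 9·(-152) + 5·(-36) = -2450 - 1368 - 180 = -3998

-3998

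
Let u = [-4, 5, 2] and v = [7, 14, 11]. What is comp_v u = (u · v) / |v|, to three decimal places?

u · v = (-4)·7 + 5·14 + 2·11 = -28 + 70 + 22 = 64
|v| = √(49 + 196 + 121) = √366 ≈ 19.1311
comp_v u = 64 / √366 ≈ 3.345

3.345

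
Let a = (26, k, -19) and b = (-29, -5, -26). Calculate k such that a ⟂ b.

a · b = 26·(-29) + k·(-5) + (-19)·(-26) = -260 - 5k
Set equal to 0: -5k = 260, so k = -52.

-52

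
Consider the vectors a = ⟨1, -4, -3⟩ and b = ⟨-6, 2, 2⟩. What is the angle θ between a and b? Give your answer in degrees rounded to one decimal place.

126.3

a · b = 1·(-6) + (-4)·2 + (-3)·2 = -6 - 8 - 6 = -20
|a|² = 1 + 16 + 9 = 26,  |a| = √26 ≈ 5.099020
|b|² = 36 + 4 + 4 = 44,  |b| = √44 ≈ 6.633250
cos θ = -20 / (5.099020 · 6.633250) ≈ -0.59131
θ = arccos(-0.59131) ≈ 126.3°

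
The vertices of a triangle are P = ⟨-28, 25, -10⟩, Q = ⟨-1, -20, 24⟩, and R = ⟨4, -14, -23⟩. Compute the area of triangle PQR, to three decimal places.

1211.653

PQ = (27, -45, 34),  PR = (32, -39, -13)
i: (-45)·(-13) - 34·(-39) = 585 - (-1326) = 1911
j: 34·32 - 27·(-13) = 1088 - (-351) = 1439
k: 27·(-39) - (-45)·32 = -1053 - (-1440) = 387
PQ × PR = (1911, 1439, 387)
|PQ × PR| = √5872411 ≈ 2423.3058
area = ½ · 2423.3058 ≈ 1211.653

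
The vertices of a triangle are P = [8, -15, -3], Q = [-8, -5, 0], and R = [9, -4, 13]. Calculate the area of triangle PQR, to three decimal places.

PQ = (-16, 10, 3),  PR = (1, 11, 16)
i: 10·16 - 3·11 = 160 - 33 = 127
j: 3·1 - (-16)·16 = 3 - (-256) = 259
k: (-16)·11 - 10·1 = -176 - 10 = -186
PQ × PR = (127, 259, -186)
|PQ × PR| = √117806 ≈ 343.2288
area = ½ · 343.2288 ≈ 171.614

171.614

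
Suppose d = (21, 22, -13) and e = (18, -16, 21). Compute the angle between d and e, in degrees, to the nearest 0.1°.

d · e = 21·18 + 22·(-16) + (-13)·21 = 378 - 352 - 273 = -247
|d|² = 441 + 484 + 169 = 1094,  |d| = √1094 ≈ 33.075671
|e|² = 324 + 256 + 441 = 1021,  |e| = √1021 ≈ 31.953091
cos θ = -247 / (33.075671 · 31.953091) ≈ -0.23371
θ = arccos(-0.23371) ≈ 103.5°

103.5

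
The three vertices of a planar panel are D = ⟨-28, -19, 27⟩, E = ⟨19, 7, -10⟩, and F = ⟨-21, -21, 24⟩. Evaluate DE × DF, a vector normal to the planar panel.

DE = (47, 26, -37)
DF = (7, -2, -3)
i: 26·(-3) - (-37)·(-2) = -78 - 74 = -152
j: (-37)·7 - 47·(-3) = -259 - (-141) = -118
k: 47·(-2) - 26·7 = -94 - 182 = -276
DE × DF = (-152, -118, -276)

(-152, -118, -276)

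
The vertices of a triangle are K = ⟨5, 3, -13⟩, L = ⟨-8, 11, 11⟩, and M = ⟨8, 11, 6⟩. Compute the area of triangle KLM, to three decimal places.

173.021

KL = (-13, 8, 24),  KM = (3, 8, 19)
i: 8·19 - 24·8 = 152 - 192 = -40
j: 24·3 - (-13)·19 = 72 - (-247) = 319
k: (-13)·8 - 8·3 = -104 - 24 = -128
KL × KM = (-40, 319, -128)
|KL × KM| = √119745 ≈ 346.0419
area = ½ · 346.0419 ≈ 173.021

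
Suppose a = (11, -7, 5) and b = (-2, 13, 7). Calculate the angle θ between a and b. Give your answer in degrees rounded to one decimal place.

112.0

a · b = 11·(-2) + (-7)·13 + 5·7 = -22 - 91 + 35 = -78
|a|² = 121 + 49 + 25 = 195,  |a| = √195 ≈ 13.964240
|b|² = 4 + 169 + 49 = 222,  |b| = √222 ≈ 14.899664
cos θ = -78 / (13.964240 · 14.899664) ≈ -0.37489
θ = arccos(-0.37489) ≈ 112.0°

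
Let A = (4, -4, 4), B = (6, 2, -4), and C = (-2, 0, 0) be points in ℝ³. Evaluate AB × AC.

(8, 56, 44)

AB = (2, 6, -8)
AC = (-6, 4, -4)
i: 6·(-4) - (-8)·4 = -24 - (-32) = 8
j: (-8)·(-6) - 2·(-4) = 48 - (-8) = 56
k: 2·4 - 6·(-6) = 8 - (-36) = 44
AB × AC = (8, 56, 44)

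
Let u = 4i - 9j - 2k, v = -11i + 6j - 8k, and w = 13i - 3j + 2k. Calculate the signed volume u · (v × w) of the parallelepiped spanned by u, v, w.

780

v × w:
i: 6·2 - (-8)·(-3) = 12 - 24 = -12
j: (-8)·13 - (-11)·2 = -104 - (-22) = -82
k: (-11)·(-3) - 6·13 = 33 - 78 = -45
v × w = (-12, -82, -45)
u · (v × w) = 4·(-12) + (-9)·(-82) + (-2)·(-45) = -48 + 738 + 90 = 780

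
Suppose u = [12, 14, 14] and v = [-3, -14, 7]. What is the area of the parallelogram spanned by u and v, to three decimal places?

343.785

i: 14·7 - 14·(-14) = 98 - (-196) = 294
j: 14·(-3) - 12·7 = -42 - 84 = -126
k: 12·(-14) - 14·(-3) = -168 - (-42) = -126
u × v = (294, -126, -126)
|u × v| = √(294² + (-126)² + (-126)²) = √118188 ≈ 343.7848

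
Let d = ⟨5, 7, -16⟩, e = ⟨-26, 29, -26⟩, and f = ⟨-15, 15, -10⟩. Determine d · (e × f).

690

e × f:
i: 29·(-10) - (-26)·15 = -290 - (-390) = 100
j: (-26)·(-15) - (-26)·(-10) = 390 - 260 = 130
k: (-26)·15 - 29·(-15) = -390 - (-435) = 45
e × f = (100, 130, 45)
d · (e × f) = 5·100 + 7·130 + (-16)·45 = 500 + 910 - 720 = 690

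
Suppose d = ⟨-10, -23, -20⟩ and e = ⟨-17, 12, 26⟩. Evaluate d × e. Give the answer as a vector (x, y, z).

i: (-23)·26 - (-20)·12 = -598 - (-240) = -358
j: (-20)·(-17) - (-10)·26 = 340 - (-260) = 600
k: (-10)·12 - (-23)·(-17) = -120 - 391 = -511
d × e = (-358, 600, -511)

(-358, 600, -511)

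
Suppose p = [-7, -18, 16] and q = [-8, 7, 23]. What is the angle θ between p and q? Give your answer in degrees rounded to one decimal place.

62.0

p · q = (-7)·(-8) + (-18)·7 + 16·23 = 56 - 126 + 368 = 298
|p|² = 49 + 324 + 256 = 629,  |p| = √629 ≈ 25.079872
|q|² = 64 + 49 + 529 = 642,  |q| = √642 ≈ 25.337719
cos θ = 298 / (25.079872 · 25.337719) ≈ 0.46895
θ = arccos(0.46895) ≈ 62.0°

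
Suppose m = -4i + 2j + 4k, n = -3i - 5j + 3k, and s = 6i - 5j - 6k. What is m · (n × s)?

n × s:
i: (-5)·(-6) - 3·(-5) = 30 - (-15) = 45
j: 3·6 - (-3)·(-6) = 18 - 18 = 0
k: (-3)·(-5) - (-5)·6 = 15 - (-30) = 45
n × s = (45, 0, 45)
m · (n × s) = (-4)·45 + 2·0 + 4·45 = -180 + 0 + 180 = 0

0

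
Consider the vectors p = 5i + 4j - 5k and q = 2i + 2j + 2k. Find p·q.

p · q = 5·2 + 4·2 + (-5)·2 = 10 + 8 - 10 = 8

8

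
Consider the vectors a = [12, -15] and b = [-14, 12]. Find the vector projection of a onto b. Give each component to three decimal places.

a · b = 12·(-14) + (-15)·12 = -168 - 180 = -348
|b|² = 196 + 144 = 340
proj_b a = (-348/340) · (-14, 12) ≈ (14.329, -12.282)

(14.329, -12.282)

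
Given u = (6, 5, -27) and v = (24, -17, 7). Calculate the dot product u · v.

-130

u · v = 6·24 + 5·(-17) + (-27)·7 = 144 - 85 - 189 = -130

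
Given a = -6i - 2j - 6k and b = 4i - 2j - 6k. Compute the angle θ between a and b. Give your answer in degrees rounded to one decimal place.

75.8

a · b = (-6)·4 + (-2)·(-2) + (-6)·(-6) = -24 + 4 + 36 = 16
|a|² = 36 + 4 + 36 = 76,  |a| = √76 ≈ 8.717798
|b|² = 16 + 4 + 36 = 56,  |b| = √56 ≈ 7.483315
cos θ = 16 / (8.717798 · 7.483315) ≈ 0.24526
θ = arccos(0.24526) ≈ 75.8°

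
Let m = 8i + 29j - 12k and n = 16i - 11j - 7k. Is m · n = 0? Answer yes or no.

no

m · n = 8·16 + 29·(-11) + (-12)·(-7) = 128 - 319 + 84 = -107
Nonzero, so the vectors are not orthogonal.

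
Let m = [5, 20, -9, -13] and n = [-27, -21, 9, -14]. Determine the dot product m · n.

m · n = 5·(-27) + 20·(-21) + (-9)·9 + (-13)·(-14) = -135 - 420 - 81 + 182 = -454

-454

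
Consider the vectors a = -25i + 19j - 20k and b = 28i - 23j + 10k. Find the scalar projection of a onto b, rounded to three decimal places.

a · b = (-25)·28 + 19·(-23) + (-20)·10 = -700 - 437 - 200 = -1337
|b| = √(784 + 529 + 100) = √1413 ≈ 37.5899
comp_b a = -1337 / √1413 ≈ -35.568

-35.568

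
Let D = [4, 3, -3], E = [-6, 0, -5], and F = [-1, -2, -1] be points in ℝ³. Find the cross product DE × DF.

DE = (-10, -3, -2)
DF = (-5, -5, 2)
i: (-3)·2 - (-2)·(-5) = -6 - 10 = -16
j: (-2)·(-5) - (-10)·2 = 10 - (-20) = 30
k: (-10)·(-5) - (-3)·(-5) = 50 - 15 = 35
DE × DF = (-16, 30, 35)

(-16, 30, 35)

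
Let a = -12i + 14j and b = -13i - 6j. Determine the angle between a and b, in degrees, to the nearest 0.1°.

74.2

a · b = (-12)·(-13) + 14·(-6) = 156 - 84 = 72
|a|² = 144 + 196 = 340,  |a| = √340 ≈ 18.439089
|b|² = 169 + 36 = 205,  |b| = √205 ≈ 14.317821
cos θ = 72 / (18.439089 · 14.317821) ≈ 0.27272
θ = arccos(0.27272) ≈ 74.2°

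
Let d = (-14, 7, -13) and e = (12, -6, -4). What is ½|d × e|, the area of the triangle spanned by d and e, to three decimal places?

i: 7·(-4) - (-13)·(-6) = -28 - 78 = -106
j: (-13)·12 - (-14)·(-4) = -156 - 56 = -212
k: (-14)·(-6) - 7·12 = 84 - 84 = 0
d × e = (-106, -212, 0)
|d × e| = √((-106)² + (-212)² + 0²) = √56180 ≈ 237.0232
area = ½ · 237.0232 ≈ 118.512

118.512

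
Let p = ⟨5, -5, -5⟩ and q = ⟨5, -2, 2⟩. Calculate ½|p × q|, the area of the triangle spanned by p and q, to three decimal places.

21.506

i: (-5)·2 - (-5)·(-2) = -10 - 10 = -20
j: (-5)·5 - 5·2 = -25 - 10 = -35
k: 5·(-2) - (-5)·5 = -10 - (-25) = 15
p × q = (-20, -35, 15)
|p × q| = √((-20)² + (-35)² + 15²) = √1850 ≈ 43.0116
area = ½ · 43.0116 ≈ 21.506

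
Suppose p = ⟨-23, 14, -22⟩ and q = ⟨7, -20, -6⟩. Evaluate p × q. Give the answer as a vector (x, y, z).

i: 14·(-6) - (-22)·(-20) = -84 - 440 = -524
j: (-22)·7 - (-23)·(-6) = -154 - 138 = -292
k: (-23)·(-20) - 14·7 = 460 - 98 = 362
p × q = (-524, -292, 362)

(-524, -292, 362)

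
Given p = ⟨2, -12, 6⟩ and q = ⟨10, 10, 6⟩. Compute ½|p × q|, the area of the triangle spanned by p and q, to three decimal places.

i: (-12)·6 - 6·10 = -72 - 60 = -132
j: 6·10 - 2·6 = 60 - 12 = 48
k: 2·10 - (-12)·10 = 20 - (-120) = 140
p × q = (-132, 48, 140)
|p × q| = √((-132)² + 48² + 140²) = √39328 ≈ 198.3129
area = ½ · 198.3129 ≈ 99.156

99.156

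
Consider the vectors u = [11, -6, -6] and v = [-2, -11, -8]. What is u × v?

(-18, 100, -133)

i: (-6)·(-8) - (-6)·(-11) = 48 - 66 = -18
j: (-6)·(-2) - 11·(-8) = 12 - (-88) = 100
k: 11·(-11) - (-6)·(-2) = -121 - 12 = -133
u × v = (-18, 100, -133)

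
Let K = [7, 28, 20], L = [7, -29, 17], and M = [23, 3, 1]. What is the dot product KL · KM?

KL = L − K = (0, -57, -3)
KM = M − K = (16, -25, -19)
KL · KM = 0·16 + (-57)·(-25) + (-3)·(-19) = 0 + 1425 + 57 = 1482

1482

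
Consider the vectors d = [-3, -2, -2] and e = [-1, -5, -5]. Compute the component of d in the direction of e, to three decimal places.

3.221

d · e = (-3)·(-1) + (-2)·(-5) + (-2)·(-5) = 3 + 10 + 10 = 23
|e| = √(1 + 25 + 25) = √51 ≈ 7.1414
comp_e d = 23 / √51 ≈ 3.221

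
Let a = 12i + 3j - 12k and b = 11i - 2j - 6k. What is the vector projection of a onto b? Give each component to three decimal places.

a · b = 12·11 + 3·(-2) + (-12)·(-6) = 132 - 6 + 72 = 198
|b|² = 121 + 4 + 36 = 161
proj_b a = (198/161) · (11, -2, -6) ≈ (13.528, -2.460, -7.379)

(13.528, -2.460, -7.379)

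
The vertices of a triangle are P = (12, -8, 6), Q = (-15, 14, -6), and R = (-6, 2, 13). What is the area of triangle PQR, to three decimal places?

PQ = (-27, 22, -12),  PR = (-18, 10, 7)
i: 22·7 - (-12)·10 = 154 - (-120) = 274
j: (-12)·(-18) - (-27)·7 = 216 - (-189) = 405
k: (-27)·10 - 22·(-18) = -270 - (-396) = 126
PQ × PR = (274, 405, 126)
|PQ × PR| = √254977 ≈ 504.9525
area = ½ · 504.9525 ≈ 252.476

252.476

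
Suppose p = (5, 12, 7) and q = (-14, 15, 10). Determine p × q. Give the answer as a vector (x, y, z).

i: 12·10 - 7·15 = 120 - 105 = 15
j: 7·(-14) - 5·10 = -98 - 50 = -148
k: 5·15 - 12·(-14) = 75 - (-168) = 243
p × q = (15, -148, 243)

(15, -148, 243)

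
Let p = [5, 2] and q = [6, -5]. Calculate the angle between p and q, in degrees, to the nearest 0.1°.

p · q = 5·6 + 2·(-5) = 30 - 10 = 20
|p|² = 25 + 4 = 29,  |p| = √29 ≈ 5.385165
|q|² = 36 + 25 = 61,  |q| = √61 ≈ 7.810250
cos θ = 20 / (5.385165 · 7.810250) ≈ 0.47552
θ = arccos(0.47552) ≈ 61.6°

61.6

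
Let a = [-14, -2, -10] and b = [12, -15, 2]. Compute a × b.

(-154, -92, 234)

i: (-2)·2 - (-10)·(-15) = -4 - 150 = -154
j: (-10)·12 - (-14)·2 = -120 - (-28) = -92
k: (-14)·(-15) - (-2)·12 = 210 - (-24) = 234
a × b = (-154, -92, 234)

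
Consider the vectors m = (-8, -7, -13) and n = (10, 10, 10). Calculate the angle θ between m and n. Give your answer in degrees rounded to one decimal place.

164.3

m · n = (-8)·10 + (-7)·10 + (-13)·10 = -80 - 70 - 130 = -280
|m|² = 64 + 49 + 169 = 282,  |m| = √282 ≈ 16.792856
|n|² = 100 + 100 + 100 = 300,  |n| = √300 ≈ 17.320508
cos θ = -280 / (16.792856 · 17.320508) ≈ -0.96266
θ = arccos(-0.96266) ≈ 164.3°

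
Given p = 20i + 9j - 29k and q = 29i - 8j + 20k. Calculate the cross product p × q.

i: 9·20 - (-29)·(-8) = 180 - 232 = -52
j: (-29)·29 - 20·20 = -841 - 400 = -1241
k: 20·(-8) - 9·29 = -160 - 261 = -421
p × q = (-52, -1241, -421)

(-52, -1241, -421)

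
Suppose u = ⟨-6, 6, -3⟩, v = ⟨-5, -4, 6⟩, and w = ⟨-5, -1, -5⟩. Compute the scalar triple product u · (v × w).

v × w:
i: (-4)·(-5) - 6·(-1) = 20 - (-6) = 26
j: 6·(-5) - (-5)·(-5) = -30 - 25 = -55
k: (-5)·(-1) - (-4)·(-5) = 5 - 20 = -15
v × w = (26, -55, -15)
u · (v × w) = (-6)·26 + 6·(-55) + (-3)·(-15) = -156 - 330 + 45 = -441

-441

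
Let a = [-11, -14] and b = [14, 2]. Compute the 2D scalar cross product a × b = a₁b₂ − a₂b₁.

(-11)·2 - (-14)·14 = -22 - (-196) = 174

174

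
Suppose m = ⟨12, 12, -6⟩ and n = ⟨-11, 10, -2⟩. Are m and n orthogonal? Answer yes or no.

yes

m · n = 12·(-11) + 12·10 + (-6)·(-2) = -132 + 120 + 12 = 0
Zero, so the vectors are orthogonal.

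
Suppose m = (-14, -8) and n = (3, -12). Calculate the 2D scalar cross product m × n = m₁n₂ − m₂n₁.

(-14)·(-12) - (-8)·3 = 168 - (-24) = 192

192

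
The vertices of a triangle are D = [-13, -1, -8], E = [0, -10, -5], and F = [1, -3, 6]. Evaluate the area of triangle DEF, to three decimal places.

104.881

DE = (13, -9, 3),  DF = (14, -2, 14)
i: (-9)·14 - 3·(-2) = -126 - (-6) = -120
j: 3·14 - 13·14 = 42 - 182 = -140
k: 13·(-2) - (-9)·14 = -26 - (-126) = 100
DE × DF = (-120, -140, 100)
|DE × DF| = √44000 ≈ 209.7618
area = ½ · 209.7618 ≈ 104.881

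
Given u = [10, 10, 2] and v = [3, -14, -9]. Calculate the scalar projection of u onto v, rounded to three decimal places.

-7.569

u · v = 10·3 + 10·(-14) + 2·(-9) = 30 - 140 - 18 = -128
|v| = √(9 + 196 + 81) = √286 ≈ 16.9115
comp_v u = -128 / √286 ≈ -7.569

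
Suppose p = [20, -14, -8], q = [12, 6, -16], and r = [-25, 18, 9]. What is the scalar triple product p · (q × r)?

q × r:
i: 6·9 - (-16)·18 = 54 - (-288) = 342
j: (-16)·(-25) - 12·9 = 400 - 108 = 292
k: 12·18 - 6·(-25) = 216 - (-150) = 366
q × r = (342, 292, 366)
p · (q × r) = 20·342 + (-14)·292 + (-8)·366 = 6840 - 4088 - 2928 = -176

-176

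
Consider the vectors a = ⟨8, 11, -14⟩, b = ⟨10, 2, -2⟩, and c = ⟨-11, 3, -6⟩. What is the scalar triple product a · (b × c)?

b × c:
i: 2·(-6) - (-2)·3 = -12 - (-6) = -6
j: (-2)·(-11) - 10·(-6) = 22 - (-60) = 82
k: 10·3 - 2·(-11) = 30 - (-22) = 52
b × c = (-6, 82, 52)
a · (b × c) = 8·(-6) + 11·82 + (-14)·52 = -48 + 902 - 728 = 126

126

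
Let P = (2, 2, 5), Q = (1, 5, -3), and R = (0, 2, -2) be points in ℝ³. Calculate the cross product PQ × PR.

(-21, 9, 6)

PQ = (-1, 3, -8)
PR = (-2, 0, -7)
i: 3·(-7) - (-8)·0 = -21 - 0 = -21
j: (-8)·(-2) - (-1)·(-7) = 16 - 7 = 9
k: (-1)·0 - 3·(-2) = 0 - (-6) = 6
PQ × PR = (-21, 9, 6)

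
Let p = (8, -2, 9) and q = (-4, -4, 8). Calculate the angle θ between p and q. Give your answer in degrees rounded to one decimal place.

p · q = 8·(-4) + (-2)·(-4) + 9·8 = -32 + 8 + 72 = 48
|p|² = 64 + 4 + 81 = 149,  |p| = √149 ≈ 12.206556
|q|² = 16 + 16 + 64 = 96,  |q| = √96 ≈ 9.797959
cos θ = 48 / (12.206556 · 9.797959) ≈ 0.40134
θ = arccos(0.40134) ≈ 66.3°

66.3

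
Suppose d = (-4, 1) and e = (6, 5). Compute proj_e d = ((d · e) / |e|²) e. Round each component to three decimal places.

(-1.869, -1.557)

d · e = (-4)·6 + 1·5 = -24 + 5 = -19
|e|² = 36 + 25 = 61
proj_e d = (-19/61) · (6, 5) ≈ (-1.869, -1.557)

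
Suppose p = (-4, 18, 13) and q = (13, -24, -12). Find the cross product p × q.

i: 18·(-12) - 13·(-24) = -216 - (-312) = 96
j: 13·13 - (-4)·(-12) = 169 - 48 = 121
k: (-4)·(-24) - 18·13 = 96 - 234 = -138
p × q = (96, 121, -138)

(96, 121, -138)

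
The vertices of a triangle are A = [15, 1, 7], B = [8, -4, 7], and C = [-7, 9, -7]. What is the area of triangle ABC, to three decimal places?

AB = (-7, -5, 0),  AC = (-22, 8, -14)
i: (-5)·(-14) - 0·8 = 70 - 0 = 70
j: 0·(-22) - (-7)·(-14) = 0 - 98 = -98
k: (-7)·8 - (-5)·(-22) = -56 - 110 = -166
AB × AC = (70, -98, -166)
|AB × AC| = √42060 ≈ 205.0853
area = ½ · 205.0853 ≈ 102.543

102.543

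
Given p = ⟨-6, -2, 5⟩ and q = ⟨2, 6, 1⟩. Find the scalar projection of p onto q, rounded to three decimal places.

p · q = (-6)·2 + (-2)·6 + 5·1 = -12 - 12 + 5 = -19
|q| = √(4 + 36 + 1) = √41 ≈ 6.4031
comp_q p = -19 / √41 ≈ -2.967

-2.967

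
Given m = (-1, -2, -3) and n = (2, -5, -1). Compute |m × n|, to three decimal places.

i: (-2)·(-1) - (-3)·(-5) = 2 - 15 = -13
j: (-3)·2 - (-1)·(-1) = -6 - 1 = -7
k: (-1)·(-5) - (-2)·2 = 5 - (-4) = 9
m × n = (-13, -7, 9)
|m × n| = √((-13)² + (-7)² + 9²) = √299 ≈ 17.2916

17.292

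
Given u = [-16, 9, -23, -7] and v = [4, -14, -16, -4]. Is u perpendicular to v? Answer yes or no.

u · v = (-16)·4 + 9·(-14) + (-23)·(-16) + (-7)·(-4) = -64 - 126 + 368 + 28 = 206
Nonzero, so the vectors are not orthogonal.

no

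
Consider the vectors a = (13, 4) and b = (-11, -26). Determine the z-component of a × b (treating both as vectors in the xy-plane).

13·(-26) - 4·(-11) = -338 - (-44) = -294

-294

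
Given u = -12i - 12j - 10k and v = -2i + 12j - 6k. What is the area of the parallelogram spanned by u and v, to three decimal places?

260.369

i: (-12)·(-6) - (-10)·12 = 72 - (-120) = 192
j: (-10)·(-2) - (-12)·(-6) = 20 - 72 = -52
k: (-12)·12 - (-12)·(-2) = -144 - 24 = -168
u × v = (192, -52, -168)
|u × v| = √(192² + (-52)² + (-168)²) = √67792 ≈ 260.3690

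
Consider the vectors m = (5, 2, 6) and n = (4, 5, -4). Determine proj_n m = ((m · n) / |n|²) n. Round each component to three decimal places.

(0.421, 0.526, -0.421)

m · n = 5·4 + 2·5 + 6·(-4) = 20 + 10 - 24 = 6
|n|² = 16 + 25 + 16 = 57
proj_n m = (6/57) · (4, 5, -4) ≈ (0.421, 0.526, -0.421)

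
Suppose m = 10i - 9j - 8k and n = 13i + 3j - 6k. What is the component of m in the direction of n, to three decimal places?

m · n = 10·13 + (-9)·3 + (-8)·(-6) = 130 - 27 + 48 = 151
|n| = √(169 + 9 + 36) = √214 ≈ 14.6287
comp_n m = 151 / √214 ≈ 10.322

10.322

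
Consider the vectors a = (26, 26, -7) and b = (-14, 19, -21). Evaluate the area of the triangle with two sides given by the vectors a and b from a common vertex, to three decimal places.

574.776

i: 26·(-21) - (-7)·19 = -546 - (-133) = -413
j: (-7)·(-14) - 26·(-21) = 98 - (-546) = 644
k: 26·19 - 26·(-14) = 494 - (-364) = 858
a × b = (-413, 644, 858)
|a × b| = √((-413)² + 644² + 858²) = √1321469 ≈ 1149.5517
area = ½ · 1149.5517 ≈ 574.776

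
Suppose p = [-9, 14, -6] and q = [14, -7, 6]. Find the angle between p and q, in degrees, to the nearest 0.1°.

151.2

p · q = (-9)·14 + 14·(-7) + (-6)·6 = -126 - 98 - 36 = -260
|p|² = 81 + 196 + 36 = 313,  |p| = √313 ≈ 17.691806
|q|² = 196 + 49 + 36 = 281,  |q| = √281 ≈ 16.763055
cos θ = -260 / (17.691806 · 16.763055) ≈ -0.87669
θ = arccos(-0.87669) ≈ 151.2°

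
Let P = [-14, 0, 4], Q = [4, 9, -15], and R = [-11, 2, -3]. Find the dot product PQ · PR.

205

PQ = Q − P = (18, 9, -19)
PR = R − P = (3, 2, -7)
PQ · PR = 18·3 + 9·2 + (-19)·(-7) = 54 + 18 + 133 = 205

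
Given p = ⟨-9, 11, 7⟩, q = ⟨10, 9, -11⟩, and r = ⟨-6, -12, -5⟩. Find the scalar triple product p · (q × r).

2407

q × r:
i: 9·(-5) - (-11)·(-12) = -45 - 132 = -177
j: (-11)·(-6) - 10·(-5) = 66 - (-50) = 116
k: 10·(-12) - 9·(-6) = -120 - (-54) = -66
q × r = (-177, 116, -66)
p · (q × r) = (-9)·(-177) + 11·116 + 7·(-66) = 1593 + 1276 - 462 = 2407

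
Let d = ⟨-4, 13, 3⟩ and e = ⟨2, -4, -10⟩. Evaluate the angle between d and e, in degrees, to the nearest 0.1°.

d · e = (-4)·2 + 13·(-4) + 3·(-10) = -8 - 52 - 30 = -90
|d|² = 16 + 169 + 9 = 194,  |d| = √194 ≈ 13.928388
|e|² = 4 + 16 + 100 = 120,  |e| = √120 ≈ 10.954451
cos θ = -90 / (13.928388 · 10.954451) ≈ -0.58986
θ = arccos(-0.58986) ≈ 126.1°

126.1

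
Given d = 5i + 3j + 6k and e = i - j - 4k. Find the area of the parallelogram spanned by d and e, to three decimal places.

i: 3·(-4) - 6·(-1) = -12 - (-6) = -6
j: 6·1 - 5·(-4) = 6 - (-20) = 26
k: 5·(-1) - 3·1 = -5 - 3 = -8
d × e = (-6, 26, -8)
|d × e| = √((-6)² + 26² + (-8)²) = √776 ≈ 27.8568

27.857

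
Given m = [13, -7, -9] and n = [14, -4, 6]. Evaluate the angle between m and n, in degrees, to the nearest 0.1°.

m · n = 13·14 + (-7)·(-4) + (-9)·6 = 182 + 28 - 54 = 156
|m|² = 169 + 49 + 81 = 299,  |m| = √299 ≈ 17.291616
|n|² = 196 + 16 + 36 = 248,  |n| = √248 ≈ 15.748016
cos θ = 156 / (17.291616 · 15.748016) ≈ 0.57288
θ = arccos(0.57288) ≈ 55.0°

55.0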